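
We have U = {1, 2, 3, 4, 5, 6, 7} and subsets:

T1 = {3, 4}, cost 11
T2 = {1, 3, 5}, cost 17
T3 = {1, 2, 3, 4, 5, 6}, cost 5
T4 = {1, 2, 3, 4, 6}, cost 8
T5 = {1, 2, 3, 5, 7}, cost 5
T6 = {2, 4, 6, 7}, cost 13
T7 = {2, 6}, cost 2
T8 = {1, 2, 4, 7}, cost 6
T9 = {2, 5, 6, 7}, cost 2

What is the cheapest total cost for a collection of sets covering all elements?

T3, T9 cover every element at cost 5 + 2 = 7.
Any cover uses at least 2 sets; among all covering selections none totals below 7.

7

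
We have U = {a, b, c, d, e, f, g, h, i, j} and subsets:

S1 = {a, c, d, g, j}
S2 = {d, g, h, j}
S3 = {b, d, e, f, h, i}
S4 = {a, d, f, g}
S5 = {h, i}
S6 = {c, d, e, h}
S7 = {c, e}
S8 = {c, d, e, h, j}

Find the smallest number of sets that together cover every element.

S1, S3 together cover {a, b, c, d, e, f, g, h, i, j} — every element.
No single set contains all 10 elements, so 2 is optimal.

2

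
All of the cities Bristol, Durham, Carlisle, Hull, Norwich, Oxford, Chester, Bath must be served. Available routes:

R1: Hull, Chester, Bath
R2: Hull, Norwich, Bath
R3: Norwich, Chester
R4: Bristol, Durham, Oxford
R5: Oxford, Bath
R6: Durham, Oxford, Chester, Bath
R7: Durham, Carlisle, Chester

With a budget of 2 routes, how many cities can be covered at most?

Choosing R1, R4 covers {Bristol, Durham, Hull, Oxford, Chester, Bath} — 6 cities.
No choice of 2 routes does better; here Carlisle, Norwich are left uncovered.

6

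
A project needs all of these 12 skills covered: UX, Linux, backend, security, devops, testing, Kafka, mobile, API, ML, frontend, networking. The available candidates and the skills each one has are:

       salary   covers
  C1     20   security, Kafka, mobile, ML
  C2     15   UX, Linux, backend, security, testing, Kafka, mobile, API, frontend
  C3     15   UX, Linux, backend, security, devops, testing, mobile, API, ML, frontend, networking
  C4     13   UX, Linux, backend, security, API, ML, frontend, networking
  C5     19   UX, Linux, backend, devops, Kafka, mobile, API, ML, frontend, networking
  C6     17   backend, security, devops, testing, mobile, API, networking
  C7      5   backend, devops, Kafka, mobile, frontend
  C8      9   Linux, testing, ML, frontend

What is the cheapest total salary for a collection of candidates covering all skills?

C3, C7 cover every skill at salary 15 + 5 = 20.
Any cover uses at least 2 candidates; among all covering selections none totals below 20.

20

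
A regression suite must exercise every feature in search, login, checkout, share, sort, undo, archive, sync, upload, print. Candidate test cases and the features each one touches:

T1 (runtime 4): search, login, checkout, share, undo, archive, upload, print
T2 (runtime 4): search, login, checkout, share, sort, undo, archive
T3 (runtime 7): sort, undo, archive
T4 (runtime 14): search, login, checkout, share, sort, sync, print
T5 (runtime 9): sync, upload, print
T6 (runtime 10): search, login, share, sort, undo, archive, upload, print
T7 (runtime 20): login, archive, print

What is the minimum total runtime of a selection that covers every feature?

13

T2, T5 cover every feature at runtime 4 + 9 = 13.
Any cover uses at least 2 test cases; among all covering selections none totals below 13.
Greedy by coverage-per-runtime would pick T1, T2, T5 for 17 — worse than the optimum 13.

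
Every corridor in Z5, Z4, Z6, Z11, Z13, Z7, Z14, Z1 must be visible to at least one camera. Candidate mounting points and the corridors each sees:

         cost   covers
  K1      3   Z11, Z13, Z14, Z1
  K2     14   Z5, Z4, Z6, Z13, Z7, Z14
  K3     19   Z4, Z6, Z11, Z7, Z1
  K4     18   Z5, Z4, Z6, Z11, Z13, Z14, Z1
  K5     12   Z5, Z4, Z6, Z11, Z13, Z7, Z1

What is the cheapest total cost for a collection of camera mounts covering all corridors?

15

K1, K5 cover every corridor at cost 3 + 12 = 15.
Any cover uses at least 2 camera mounts; among all covering selections none totals below 15.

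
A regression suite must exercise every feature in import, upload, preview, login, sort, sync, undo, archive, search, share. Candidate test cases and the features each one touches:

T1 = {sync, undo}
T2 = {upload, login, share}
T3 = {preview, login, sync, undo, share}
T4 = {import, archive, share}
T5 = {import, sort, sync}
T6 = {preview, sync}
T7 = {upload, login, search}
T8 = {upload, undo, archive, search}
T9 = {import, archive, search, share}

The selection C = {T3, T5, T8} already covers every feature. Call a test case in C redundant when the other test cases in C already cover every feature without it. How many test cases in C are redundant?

Drop T3: preview, login, share uncovered — not redundant.
Drop T5: import, sort uncovered — not redundant.
Drop T8: upload, archive, search uncovered — not redundant.
None of the test cases in C is redundant.

0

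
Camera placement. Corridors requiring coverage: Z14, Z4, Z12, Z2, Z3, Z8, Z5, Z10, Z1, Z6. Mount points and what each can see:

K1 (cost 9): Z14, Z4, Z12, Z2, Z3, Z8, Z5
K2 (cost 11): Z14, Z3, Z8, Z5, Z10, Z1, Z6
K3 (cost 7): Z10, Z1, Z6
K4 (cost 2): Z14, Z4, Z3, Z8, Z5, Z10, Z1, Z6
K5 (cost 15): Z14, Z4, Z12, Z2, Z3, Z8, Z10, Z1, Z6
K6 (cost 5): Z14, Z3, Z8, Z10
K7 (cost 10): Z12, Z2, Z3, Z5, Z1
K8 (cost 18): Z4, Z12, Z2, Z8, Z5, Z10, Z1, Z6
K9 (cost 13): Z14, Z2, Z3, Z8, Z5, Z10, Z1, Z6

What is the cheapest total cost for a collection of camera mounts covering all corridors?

11

K1, K4 cover every corridor at cost 9 + 2 = 11.
Any cover uses at least 2 camera mounts; among all covering selections none totals below 11.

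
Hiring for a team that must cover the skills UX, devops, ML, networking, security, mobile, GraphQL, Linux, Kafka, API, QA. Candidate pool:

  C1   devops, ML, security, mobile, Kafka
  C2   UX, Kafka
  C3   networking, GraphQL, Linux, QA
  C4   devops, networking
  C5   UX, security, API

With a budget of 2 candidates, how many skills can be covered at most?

9

Choosing C1, C3 covers {devops, ML, networking, security, mobile, GraphQL, Linux, Kafka, QA} — 9 skills.
No choice of 2 candidates does better; here UX, API are left uncovered.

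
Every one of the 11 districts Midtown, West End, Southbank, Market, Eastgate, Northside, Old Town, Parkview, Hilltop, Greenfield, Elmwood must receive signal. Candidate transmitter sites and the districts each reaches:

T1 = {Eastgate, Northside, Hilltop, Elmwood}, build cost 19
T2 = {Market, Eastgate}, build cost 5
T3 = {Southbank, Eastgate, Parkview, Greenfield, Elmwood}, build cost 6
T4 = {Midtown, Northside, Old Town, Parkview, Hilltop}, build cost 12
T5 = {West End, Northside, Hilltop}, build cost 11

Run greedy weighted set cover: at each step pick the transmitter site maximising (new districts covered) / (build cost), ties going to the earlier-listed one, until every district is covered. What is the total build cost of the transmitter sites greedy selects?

Pick 1: T3 adds 5 new (Southbank, Eastgate, Parkview, Greenfield, Elmwood) at build cost 6 (ratio 5/6).
Pick 2: T4 adds 4 new (Midtown, Northside, Old Town, Hilltop) at build cost 12 (ratio 4/12).
Pick 3: T2 adds 1 new (Market) at build cost 5 (ratio 1/5).
Pick 4: T5 adds 1 new (West End) at build cost 11 (ratio 1/11).
Greedy total build cost: 6 + 12 + 5 + 11 = 34.

34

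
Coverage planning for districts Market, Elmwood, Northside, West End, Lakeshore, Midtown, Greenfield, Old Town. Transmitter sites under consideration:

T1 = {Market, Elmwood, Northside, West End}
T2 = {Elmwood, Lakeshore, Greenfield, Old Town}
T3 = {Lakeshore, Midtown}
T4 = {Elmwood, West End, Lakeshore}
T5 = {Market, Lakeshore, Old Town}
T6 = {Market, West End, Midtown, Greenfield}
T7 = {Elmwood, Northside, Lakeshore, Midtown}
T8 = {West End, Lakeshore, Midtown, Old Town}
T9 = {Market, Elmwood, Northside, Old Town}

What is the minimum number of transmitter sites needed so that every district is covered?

T1, T2, T3 together cover {Market, Elmwood, Northside, West End, Lakeshore, Midtown, Greenfield, Old Town} — every district.
No 2 of the 9 transmitter sites cover everything (all 36 pairs fall short), so 3 is minimum.

3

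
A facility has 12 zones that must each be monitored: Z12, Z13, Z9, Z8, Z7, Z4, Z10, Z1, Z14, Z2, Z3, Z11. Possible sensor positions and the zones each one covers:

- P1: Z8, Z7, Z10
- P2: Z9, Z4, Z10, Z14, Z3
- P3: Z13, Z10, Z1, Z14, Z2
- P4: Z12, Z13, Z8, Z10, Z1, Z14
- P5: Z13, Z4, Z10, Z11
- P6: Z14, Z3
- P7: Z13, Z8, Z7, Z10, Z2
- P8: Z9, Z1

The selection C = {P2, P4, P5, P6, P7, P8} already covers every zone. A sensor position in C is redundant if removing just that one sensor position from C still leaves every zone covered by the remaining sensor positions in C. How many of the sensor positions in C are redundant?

Drop P2: the rest still cover every zone — redundant.
Drop P4: Z12 uncovered — not redundant.
Drop P5: Z11 uncovered — not redundant.
Drop P6: the rest still cover every zone — redundant.
Drop P7: Z7, Z2 uncovered — not redundant.
Drop P8: the rest still cover every zone — redundant.
3 redundant: P2, P6, P8.

3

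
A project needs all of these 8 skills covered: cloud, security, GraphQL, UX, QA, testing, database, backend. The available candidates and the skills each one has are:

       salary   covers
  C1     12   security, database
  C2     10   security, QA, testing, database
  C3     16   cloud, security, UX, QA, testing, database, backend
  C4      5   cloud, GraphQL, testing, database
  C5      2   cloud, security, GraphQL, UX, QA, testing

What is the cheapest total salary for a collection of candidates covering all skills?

18

C3, C5 cover every skill at salary 16 + 2 = 18.
Any cover uses at least 2 candidates; among all covering selections none totals below 18.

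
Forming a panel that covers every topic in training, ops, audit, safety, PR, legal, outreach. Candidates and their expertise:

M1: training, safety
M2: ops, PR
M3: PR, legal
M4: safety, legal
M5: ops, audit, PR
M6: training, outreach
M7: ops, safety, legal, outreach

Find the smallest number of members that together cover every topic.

M1, M5, M7 together cover {training, ops, audit, safety, PR, legal, outreach} — every topic.
No 2 of the 7 members cover everything (all 21 pairs fall short), so 3 is minimum.

3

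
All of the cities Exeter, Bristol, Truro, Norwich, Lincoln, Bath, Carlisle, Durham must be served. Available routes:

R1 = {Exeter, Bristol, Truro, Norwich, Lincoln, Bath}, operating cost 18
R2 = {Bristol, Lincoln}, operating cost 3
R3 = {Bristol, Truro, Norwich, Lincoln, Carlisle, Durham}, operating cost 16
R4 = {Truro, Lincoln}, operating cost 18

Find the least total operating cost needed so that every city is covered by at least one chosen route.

R1, R3 cover every city at operating cost 18 + 16 = 34.
Any cover uses at least 2 routes; among all covering selections none totals below 34.
Greedy by coverage-per-operating cost would pick R2, R3, R1 for 37 — worse than the optimum 34.

34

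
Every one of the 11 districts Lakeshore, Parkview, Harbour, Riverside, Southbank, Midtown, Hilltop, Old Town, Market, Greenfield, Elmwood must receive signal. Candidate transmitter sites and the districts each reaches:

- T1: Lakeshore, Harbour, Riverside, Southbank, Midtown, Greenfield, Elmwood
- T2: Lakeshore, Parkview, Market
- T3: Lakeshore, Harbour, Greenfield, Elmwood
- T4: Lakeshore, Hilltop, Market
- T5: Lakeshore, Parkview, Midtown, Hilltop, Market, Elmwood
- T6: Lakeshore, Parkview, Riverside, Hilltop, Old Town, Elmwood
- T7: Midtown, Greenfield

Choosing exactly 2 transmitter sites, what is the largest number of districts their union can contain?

10

Choosing T1, T5 covers {Lakeshore, Parkview, Harbour, Riverside, Southbank, Midtown, Hilltop, Market, Greenfield, Elmwood} — 10 districts.
No choice of 2 transmitter sites does better; here Old Town is left uncovered.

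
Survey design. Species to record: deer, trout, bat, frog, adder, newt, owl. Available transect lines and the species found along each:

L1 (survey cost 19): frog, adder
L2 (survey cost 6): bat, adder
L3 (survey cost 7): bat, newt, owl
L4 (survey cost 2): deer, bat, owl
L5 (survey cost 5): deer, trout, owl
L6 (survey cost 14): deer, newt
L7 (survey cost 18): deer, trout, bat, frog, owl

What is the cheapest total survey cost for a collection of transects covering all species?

31

L1, L3, L5 cover every species at survey cost 19 + 7 + 5 = 31.
Any cover uses at least 3 transects; among all covering selections none totals below 31.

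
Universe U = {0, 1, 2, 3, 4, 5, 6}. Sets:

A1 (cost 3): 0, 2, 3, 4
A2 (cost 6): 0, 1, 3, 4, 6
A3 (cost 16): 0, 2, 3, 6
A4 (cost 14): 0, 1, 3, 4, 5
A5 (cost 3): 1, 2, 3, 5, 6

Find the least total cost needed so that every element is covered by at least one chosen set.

6

A1, A5 cover every element at cost 3 + 3 = 6.
Any cover uses at least 2 sets; among all covering selections none totals below 6.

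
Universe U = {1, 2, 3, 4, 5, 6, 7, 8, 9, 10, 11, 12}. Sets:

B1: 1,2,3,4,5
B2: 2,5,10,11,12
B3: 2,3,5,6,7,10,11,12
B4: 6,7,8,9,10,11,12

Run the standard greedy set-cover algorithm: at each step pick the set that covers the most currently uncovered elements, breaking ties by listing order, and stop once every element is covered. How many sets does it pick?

Pick 1: B3 covers 8 new elements (2, 3, 5, 6, 7, 10, 11, 12).
Pick 2: B1 covers 2 new elements (1, 4).
Pick 3: B4 covers 2 new elements (8, 9).
Greedy uses 3 sets. (The true minimum is 2.)

3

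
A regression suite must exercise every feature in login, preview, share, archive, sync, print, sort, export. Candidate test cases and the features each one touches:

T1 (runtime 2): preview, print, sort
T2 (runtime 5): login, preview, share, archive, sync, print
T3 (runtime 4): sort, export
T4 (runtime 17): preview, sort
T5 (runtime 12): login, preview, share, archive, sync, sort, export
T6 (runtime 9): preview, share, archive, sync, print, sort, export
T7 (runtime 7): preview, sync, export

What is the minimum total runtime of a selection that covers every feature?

9

T2, T3 cover every feature at runtime 5 + 4 = 9.
Any cover uses at least 2 test cases; among all covering selections none totals below 9.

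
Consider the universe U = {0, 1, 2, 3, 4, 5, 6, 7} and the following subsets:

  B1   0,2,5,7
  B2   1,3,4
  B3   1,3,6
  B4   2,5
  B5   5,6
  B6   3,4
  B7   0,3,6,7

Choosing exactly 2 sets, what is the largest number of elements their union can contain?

7

Choosing B1, B2 covers {0, 1, 2, 3, 4, 5, 7} — 7 elements.
No choice of 2 sets does better; here 6 is left uncovered.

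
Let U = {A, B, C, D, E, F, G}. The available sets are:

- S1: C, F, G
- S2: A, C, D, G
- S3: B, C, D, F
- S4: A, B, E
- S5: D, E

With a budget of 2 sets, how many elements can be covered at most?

Choosing S1, S4 covers {A, B, C, E, F, G} — 6 elements.
No choice of 2 sets does better; here D is left uncovered.

6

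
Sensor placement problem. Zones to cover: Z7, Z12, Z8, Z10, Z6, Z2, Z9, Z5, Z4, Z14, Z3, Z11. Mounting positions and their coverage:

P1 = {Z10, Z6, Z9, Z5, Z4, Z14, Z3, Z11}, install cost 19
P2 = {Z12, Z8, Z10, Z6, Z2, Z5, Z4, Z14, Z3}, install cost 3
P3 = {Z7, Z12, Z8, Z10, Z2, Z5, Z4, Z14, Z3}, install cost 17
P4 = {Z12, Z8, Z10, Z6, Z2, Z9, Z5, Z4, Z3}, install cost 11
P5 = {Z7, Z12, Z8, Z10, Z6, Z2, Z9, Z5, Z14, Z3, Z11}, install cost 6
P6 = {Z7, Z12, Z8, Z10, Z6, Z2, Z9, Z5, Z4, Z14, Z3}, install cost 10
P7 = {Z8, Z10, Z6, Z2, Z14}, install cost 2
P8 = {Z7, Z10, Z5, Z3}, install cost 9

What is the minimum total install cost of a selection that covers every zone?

9

P2, P5 cover every zone at install cost 3 + 6 = 9.
Any cover uses at least 2 sensor positions; among all covering selections none totals below 9.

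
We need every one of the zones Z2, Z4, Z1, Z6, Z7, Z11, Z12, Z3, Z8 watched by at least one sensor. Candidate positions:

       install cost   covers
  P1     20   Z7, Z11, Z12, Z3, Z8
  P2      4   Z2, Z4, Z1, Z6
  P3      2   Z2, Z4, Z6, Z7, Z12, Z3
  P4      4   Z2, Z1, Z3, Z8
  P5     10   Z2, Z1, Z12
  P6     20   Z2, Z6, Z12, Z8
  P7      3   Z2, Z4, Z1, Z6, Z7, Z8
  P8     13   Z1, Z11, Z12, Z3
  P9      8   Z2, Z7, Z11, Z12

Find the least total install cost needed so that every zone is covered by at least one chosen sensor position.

P3, P7, P9 cover every zone at install cost 2 + 3 + 8 = 13.
Any cover uses at least 2 sensor positions; among all covering selections none totals below 13.

13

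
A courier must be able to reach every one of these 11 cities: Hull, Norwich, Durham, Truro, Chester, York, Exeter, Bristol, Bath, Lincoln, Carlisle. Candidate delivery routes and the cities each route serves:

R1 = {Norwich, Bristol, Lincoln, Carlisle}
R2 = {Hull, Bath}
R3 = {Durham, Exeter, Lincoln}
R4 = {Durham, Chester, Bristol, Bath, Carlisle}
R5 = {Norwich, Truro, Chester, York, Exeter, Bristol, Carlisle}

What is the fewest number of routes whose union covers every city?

R2, R3, R5 together cover {Hull, Norwich, Durham, Truro, Chester, York, Exeter, Bristol, Bath, Lincoln, Carlisle} — every city.
No 2 of the 5 routes cover everything (all 10 pairs fall short), so 3 is minimum.

3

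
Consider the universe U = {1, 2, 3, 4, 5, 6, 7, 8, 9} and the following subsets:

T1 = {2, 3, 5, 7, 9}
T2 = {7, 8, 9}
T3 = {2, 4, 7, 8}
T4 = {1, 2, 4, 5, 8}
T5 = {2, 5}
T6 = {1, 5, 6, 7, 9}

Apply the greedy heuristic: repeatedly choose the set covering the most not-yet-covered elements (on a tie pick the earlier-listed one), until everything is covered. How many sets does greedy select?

Pick 1: T1 covers 5 new elements (2, 3, 5, 7, 9).
Pick 2: T4 covers 3 new elements (1, 4, 8).
Pick 3: T6 covers 1 new elements (6).
Greedy uses 3 sets.

3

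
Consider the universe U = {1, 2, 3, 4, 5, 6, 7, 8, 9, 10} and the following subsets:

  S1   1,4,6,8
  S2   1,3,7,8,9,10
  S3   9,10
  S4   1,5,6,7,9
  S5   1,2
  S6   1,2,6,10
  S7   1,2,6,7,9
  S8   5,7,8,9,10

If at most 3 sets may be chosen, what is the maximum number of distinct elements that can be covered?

Choosing S1, S2, S4 covers {1, 3, 4, 5, 6, 7, 8, 9, 10} — 9 elements.
No choice of 3 sets does better; here 2 is left uncovered.

9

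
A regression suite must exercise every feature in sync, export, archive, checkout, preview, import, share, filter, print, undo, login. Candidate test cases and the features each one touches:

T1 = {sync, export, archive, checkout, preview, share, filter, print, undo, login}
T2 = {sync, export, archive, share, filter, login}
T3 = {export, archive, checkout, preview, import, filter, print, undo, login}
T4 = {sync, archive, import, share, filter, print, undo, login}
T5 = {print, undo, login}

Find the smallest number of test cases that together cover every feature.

T1, T3 together cover {sync, export, archive, checkout, preview, import, share, filter, print, undo, login} — every feature.
No single test case contains all 11 features, so 2 is optimal.

2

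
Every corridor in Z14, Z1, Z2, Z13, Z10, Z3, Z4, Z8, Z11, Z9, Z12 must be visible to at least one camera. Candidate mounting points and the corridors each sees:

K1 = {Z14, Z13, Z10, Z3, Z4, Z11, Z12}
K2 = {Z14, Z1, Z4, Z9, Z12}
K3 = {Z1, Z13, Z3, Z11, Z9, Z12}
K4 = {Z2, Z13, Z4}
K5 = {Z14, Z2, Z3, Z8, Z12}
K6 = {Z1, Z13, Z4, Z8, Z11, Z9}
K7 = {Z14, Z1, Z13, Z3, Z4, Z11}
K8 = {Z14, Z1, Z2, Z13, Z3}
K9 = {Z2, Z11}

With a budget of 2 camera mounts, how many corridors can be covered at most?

Choosing K1, K6 covers {Z14, Z1, Z13, Z10, Z3, Z4, Z8, Z11, Z9, Z12} — 10 corridors.
No choice of 2 camera mounts does better; here Z2 is left uncovered.

10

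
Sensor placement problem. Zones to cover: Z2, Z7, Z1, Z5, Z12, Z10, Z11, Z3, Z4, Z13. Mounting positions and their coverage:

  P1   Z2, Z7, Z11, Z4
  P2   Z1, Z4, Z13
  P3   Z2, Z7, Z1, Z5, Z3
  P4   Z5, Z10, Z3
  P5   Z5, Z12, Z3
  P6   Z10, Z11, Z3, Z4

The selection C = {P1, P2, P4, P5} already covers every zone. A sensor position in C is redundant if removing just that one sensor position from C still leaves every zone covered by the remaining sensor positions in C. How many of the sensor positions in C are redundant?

Drop P1: Z2, Z7, Z11 uncovered — not redundant.
Drop P2: Z1, Z13 uncovered — not redundant.
Drop P4: Z10 uncovered — not redundant.
Drop P5: Z12 uncovered — not redundant.
None of the sensor positions in C is redundant.

0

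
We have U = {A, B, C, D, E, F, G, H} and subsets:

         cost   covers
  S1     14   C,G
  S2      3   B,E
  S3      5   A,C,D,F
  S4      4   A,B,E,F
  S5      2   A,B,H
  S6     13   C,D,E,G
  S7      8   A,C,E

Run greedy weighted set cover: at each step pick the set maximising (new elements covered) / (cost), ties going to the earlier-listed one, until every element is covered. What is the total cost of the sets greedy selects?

23

Pick 1: S5 adds 3 new (A, B, H) at cost 2 (ratio 3/2).
Pick 2: S3 adds 3 new (C, D, F) at cost 5 (ratio 3/5).
Pick 3: S2 adds 1 new (E) at cost 3 (ratio 1/3).
Pick 4: S6 adds 1 new (G) at cost 13 (ratio 1/13).
Greedy total cost: 2 + 5 + 3 + 13 = 23. (The true optimum is 19, so greedy overshoots here.)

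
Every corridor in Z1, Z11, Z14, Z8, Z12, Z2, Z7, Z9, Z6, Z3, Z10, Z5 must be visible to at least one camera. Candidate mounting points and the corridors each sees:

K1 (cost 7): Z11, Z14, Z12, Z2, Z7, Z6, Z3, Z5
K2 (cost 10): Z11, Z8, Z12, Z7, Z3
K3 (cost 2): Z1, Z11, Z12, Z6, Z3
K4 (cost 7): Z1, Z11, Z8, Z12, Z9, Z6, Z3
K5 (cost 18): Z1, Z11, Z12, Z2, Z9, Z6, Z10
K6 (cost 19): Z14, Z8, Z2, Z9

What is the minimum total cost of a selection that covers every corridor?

K1, K4, K5 cover every corridor at cost 7 + 7 + 18 = 32.
Any cover uses at least 3 camera mounts; among all covering selections none totals below 32.
Greedy by coverage-per-cost would pick K3, K1, K4, K5 for 34 — worse than the optimum 32.

32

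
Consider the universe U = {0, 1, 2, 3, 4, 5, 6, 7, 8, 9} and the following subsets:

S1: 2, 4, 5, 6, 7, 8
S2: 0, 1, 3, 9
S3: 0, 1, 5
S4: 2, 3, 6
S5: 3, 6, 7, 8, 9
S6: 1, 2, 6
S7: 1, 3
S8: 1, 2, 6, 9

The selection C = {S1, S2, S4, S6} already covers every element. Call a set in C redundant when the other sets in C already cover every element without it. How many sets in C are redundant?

Drop S1: 4, 5, 7, 8 uncovered — not redundant.
Drop S2: 0, 9 uncovered — not redundant.
Drop S4: the rest still cover every element — redundant.
Drop S6: the rest still cover every element — redundant.
2 redundant: S4, S6.

2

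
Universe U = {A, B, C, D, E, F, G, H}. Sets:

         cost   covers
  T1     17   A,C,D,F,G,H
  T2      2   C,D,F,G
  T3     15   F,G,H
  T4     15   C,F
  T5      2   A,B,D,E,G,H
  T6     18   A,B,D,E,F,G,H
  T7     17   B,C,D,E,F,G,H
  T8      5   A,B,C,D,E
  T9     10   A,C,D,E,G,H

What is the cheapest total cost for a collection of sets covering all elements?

4

T2, T5 cover every element at cost 2 + 2 = 4.
Any cover uses at least 2 sets; among all covering selections none totals below 4.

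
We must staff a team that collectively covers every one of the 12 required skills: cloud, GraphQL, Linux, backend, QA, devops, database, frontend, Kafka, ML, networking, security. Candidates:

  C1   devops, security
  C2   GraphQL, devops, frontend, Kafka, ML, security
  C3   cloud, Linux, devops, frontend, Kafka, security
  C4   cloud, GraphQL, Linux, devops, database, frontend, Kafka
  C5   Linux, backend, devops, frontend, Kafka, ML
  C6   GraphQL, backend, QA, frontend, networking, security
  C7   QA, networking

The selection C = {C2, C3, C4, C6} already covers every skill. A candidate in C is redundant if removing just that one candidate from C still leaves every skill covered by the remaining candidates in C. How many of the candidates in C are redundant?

Drop C2: ML uncovered — not redundant.
Drop C3: the rest still cover every skill — redundant.
Drop C4: database uncovered — not redundant.
Drop C6: backend, QA, networking uncovered — not redundant.
1 redundant: C3.

1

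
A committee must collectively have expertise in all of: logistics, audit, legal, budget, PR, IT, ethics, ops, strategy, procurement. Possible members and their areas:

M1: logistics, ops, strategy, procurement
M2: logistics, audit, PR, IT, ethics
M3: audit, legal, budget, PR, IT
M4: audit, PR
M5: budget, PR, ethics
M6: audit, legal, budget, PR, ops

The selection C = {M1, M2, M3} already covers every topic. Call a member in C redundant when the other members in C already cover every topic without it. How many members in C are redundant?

Drop M1: ops, strategy, procurement uncovered — not redundant.
Drop M2: ethics uncovered — not redundant.
Drop M3: legal, budget uncovered — not redundant.
None of the members in C is redundant.

0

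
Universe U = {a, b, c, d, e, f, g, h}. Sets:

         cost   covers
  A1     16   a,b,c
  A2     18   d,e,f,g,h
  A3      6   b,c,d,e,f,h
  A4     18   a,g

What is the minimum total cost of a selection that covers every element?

24

A3, A4 cover every element at cost 6 + 18 = 24.
Any cover uses at least 2 sets; among all covering selections none totals below 24.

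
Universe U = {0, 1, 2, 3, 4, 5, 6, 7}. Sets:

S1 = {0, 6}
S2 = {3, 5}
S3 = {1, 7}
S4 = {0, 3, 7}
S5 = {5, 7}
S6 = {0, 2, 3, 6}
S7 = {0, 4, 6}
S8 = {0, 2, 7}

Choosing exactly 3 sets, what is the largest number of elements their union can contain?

Choosing S2, S3, S6 covers {0, 1, 2, 3, 5, 6, 7} — 7 elements.
No choice of 3 sets does better; here 4 is left uncovered.

7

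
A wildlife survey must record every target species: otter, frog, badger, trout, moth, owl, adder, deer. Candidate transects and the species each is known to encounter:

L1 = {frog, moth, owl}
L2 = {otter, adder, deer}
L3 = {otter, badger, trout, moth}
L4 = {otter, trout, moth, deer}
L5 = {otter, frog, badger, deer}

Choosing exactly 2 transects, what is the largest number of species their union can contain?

Choosing L1, L2 covers {otter, frog, moth, owl, adder, deer} — 6 species.
No choice of 2 transects does better; here badger, trout are left uncovered.

6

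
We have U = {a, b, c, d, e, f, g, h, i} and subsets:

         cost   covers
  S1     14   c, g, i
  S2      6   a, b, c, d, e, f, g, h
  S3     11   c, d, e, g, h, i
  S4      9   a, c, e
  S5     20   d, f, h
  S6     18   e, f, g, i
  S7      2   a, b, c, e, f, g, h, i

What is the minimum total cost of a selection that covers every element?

8

S2, S7 cover every element at cost 6 + 2 = 8.
Any cover uses at least 2 sets; among all covering selections none totals below 8.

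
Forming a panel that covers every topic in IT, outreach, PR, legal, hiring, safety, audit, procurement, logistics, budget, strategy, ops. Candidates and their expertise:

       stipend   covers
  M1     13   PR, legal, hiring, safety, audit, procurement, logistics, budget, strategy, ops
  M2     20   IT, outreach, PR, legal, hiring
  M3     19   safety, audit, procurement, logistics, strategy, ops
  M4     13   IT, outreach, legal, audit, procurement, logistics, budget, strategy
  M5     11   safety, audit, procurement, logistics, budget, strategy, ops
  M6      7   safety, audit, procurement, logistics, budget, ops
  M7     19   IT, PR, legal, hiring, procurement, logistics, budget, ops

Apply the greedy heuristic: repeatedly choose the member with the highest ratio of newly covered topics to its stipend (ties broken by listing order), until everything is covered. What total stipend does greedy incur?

33

Pick 1: M6 adds 6 new (safety, audit, procurement, logistics, budget, ops) at stipend 7 (ratio 6/7).
Pick 2: M1 adds 4 new (PR, legal, hiring, strategy) at stipend 13 (ratio 4/13).
Pick 3: M4 adds 2 new (IT, outreach) at stipend 13 (ratio 2/13).
Greedy total stipend: 7 + 13 + 13 = 33. (The true optimum is 26, so greedy overshoots here.)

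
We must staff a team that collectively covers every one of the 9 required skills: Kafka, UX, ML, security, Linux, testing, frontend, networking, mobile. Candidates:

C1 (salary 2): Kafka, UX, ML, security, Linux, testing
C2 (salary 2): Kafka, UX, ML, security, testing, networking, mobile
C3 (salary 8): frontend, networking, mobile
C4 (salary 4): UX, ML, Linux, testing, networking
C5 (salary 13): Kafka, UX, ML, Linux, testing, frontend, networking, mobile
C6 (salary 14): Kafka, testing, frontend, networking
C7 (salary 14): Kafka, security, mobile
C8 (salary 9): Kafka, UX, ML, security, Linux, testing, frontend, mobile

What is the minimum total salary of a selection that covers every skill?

10

C1, C3 cover every skill at salary 2 + 8 = 10.
Any cover uses at least 2 candidates; among all covering selections none totals below 10.
Greedy by coverage-per-salary would pick C2, C1, C3 for 12 — worse than the optimum 10.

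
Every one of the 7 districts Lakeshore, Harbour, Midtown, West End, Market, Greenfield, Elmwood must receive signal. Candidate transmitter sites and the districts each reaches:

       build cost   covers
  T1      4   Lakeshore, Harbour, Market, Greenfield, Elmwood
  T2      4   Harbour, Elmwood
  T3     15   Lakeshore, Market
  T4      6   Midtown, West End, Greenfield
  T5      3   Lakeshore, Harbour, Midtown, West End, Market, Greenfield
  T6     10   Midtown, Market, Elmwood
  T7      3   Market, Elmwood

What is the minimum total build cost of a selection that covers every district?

T5, T7 cover every district at build cost 3 + 3 = 6.
Any cover uses at least 2 transmitter sites; among all covering selections none totals below 6.

6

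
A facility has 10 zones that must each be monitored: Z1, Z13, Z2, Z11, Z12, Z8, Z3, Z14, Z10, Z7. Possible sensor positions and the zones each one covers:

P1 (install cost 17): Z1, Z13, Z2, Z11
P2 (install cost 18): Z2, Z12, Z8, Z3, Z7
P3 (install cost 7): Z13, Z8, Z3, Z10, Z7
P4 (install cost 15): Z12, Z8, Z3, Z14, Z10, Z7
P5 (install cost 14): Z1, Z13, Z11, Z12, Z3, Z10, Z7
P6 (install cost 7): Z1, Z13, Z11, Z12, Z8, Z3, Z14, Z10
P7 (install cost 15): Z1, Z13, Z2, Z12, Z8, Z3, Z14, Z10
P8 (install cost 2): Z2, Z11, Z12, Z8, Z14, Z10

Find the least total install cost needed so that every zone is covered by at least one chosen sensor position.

P5, P8 cover every zone at install cost 14 + 2 = 16.
Any cover uses at least 2 sensor positions; among all covering selections none totals below 16.

16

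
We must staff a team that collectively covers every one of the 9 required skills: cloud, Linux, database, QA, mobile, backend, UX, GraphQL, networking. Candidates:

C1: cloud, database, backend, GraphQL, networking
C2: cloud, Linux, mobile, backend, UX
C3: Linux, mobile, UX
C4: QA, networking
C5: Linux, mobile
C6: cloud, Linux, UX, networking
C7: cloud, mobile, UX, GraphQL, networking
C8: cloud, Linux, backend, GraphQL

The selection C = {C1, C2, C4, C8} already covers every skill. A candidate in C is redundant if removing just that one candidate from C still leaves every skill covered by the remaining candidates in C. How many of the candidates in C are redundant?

Drop C1: database uncovered — not redundant.
Drop C2: mobile, UX uncovered — not redundant.
Drop C4: QA uncovered — not redundant.
Drop C8: the rest still cover every skill — redundant.
1 redundant: C8.

1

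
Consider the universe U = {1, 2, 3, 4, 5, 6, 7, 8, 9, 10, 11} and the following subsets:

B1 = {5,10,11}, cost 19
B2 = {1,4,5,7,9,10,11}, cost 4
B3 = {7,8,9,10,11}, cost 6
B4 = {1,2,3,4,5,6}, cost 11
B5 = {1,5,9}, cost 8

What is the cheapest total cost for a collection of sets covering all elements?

B3, B4 cover every element at cost 6 + 11 = 17.
Any cover uses at least 2 sets; among all covering selections none totals below 17.
Greedy by coverage-per-cost would pick B2, B4, B3 for 21 — worse than the optimum 17.

17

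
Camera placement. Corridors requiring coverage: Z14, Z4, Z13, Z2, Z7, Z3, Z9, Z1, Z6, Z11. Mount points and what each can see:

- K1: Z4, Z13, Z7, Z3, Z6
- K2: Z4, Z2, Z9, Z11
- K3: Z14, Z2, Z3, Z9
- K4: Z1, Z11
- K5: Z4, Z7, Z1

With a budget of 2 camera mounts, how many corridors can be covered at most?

Choosing K1, K2 covers {Z4, Z13, Z2, Z7, Z3, Z9, Z6, Z11} — 8 corridors.
No choice of 2 camera mounts does better; here Z14, Z1 are left uncovered.

8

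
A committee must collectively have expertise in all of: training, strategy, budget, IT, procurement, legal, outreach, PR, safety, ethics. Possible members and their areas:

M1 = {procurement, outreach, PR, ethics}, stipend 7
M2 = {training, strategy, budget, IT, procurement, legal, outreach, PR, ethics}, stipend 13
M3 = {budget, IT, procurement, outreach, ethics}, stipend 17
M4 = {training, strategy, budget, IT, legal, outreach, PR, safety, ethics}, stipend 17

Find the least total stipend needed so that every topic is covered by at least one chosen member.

M1, M4 cover every topic at stipend 7 + 17 = 24.
Any cover uses at least 2 members; among all covering selections none totals below 24.
Greedy by coverage-per-stipend would pick M2, M4 for 30 — worse than the optimum 24.

24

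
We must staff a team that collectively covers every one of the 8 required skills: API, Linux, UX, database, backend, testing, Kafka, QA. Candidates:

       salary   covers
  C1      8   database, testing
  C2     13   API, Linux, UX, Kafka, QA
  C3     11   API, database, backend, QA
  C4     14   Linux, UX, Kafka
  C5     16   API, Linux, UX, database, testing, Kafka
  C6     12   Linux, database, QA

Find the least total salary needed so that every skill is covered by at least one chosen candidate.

C3, C5 cover every skill at salary 11 + 16 = 27.
Any cover uses at least 2 candidates; among all covering selections none totals below 27.
Greedy by coverage-per-salary would pick C2, C1, C3 for 32 — worse than the optimum 27.

27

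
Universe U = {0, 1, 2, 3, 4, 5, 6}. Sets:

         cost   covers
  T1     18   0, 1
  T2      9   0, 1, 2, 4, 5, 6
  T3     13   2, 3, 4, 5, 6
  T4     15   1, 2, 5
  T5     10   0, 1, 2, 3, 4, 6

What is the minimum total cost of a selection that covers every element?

19

T2, T5 cover every element at cost 9 + 10 = 19.
Any cover uses at least 2 sets; among all covering selections none totals below 19.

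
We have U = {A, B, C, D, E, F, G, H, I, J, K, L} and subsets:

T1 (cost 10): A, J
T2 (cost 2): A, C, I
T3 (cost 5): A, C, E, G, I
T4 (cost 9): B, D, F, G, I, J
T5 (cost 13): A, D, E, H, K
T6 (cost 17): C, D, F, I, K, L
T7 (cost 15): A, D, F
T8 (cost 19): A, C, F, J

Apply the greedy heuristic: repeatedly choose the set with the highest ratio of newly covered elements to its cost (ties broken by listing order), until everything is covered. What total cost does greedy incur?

Pick 1: T2 adds 3 new (A, C, I) at cost 2 (ratio 3/2).
Pick 2: T4 adds 5 new (B, D, F, G, J) at cost 9 (ratio 5/9).
Pick 3: T5 adds 3 new (E, H, K) at cost 13 (ratio 3/13).
Pick 4: T6 adds 1 new (L) at cost 17 (ratio 1/17).
Greedy total cost: 2 + 9 + 13 + 17 = 41. (The true optimum is 39, so greedy overshoots here.)

41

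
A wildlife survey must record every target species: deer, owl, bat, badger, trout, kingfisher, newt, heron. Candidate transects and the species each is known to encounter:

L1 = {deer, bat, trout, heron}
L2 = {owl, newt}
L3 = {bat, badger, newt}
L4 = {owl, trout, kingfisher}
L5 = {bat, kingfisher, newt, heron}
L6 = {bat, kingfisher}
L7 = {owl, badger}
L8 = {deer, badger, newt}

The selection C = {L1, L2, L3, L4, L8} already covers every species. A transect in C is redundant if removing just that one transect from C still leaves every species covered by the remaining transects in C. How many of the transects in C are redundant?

3

Drop L1: heron uncovered — not redundant.
Drop L2: the rest still cover every species — redundant.
Drop L3: the rest still cover every species — redundant.
Drop L4: kingfisher uncovered — not redundant.
Drop L8: the rest still cover every species — redundant.
3 redundant: L2, L3, L8.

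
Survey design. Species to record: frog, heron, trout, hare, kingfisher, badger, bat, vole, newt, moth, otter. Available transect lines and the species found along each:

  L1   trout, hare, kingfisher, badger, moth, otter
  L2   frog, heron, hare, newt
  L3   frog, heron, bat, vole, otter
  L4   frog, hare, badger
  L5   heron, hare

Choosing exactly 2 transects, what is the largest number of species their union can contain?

10

Choosing L1, L3 covers {frog, heron, trout, hare, kingfisher, badger, bat, vole, moth, otter} — 10 species.
No choice of 2 transects does better; here newt is left uncovered.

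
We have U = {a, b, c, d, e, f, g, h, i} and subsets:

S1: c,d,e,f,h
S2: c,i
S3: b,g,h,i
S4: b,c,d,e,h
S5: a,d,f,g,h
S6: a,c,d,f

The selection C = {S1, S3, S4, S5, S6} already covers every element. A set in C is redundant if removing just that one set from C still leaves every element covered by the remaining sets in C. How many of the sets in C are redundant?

4

Drop S1: the rest still cover every element — redundant.
Drop S3: i uncovered — not redundant.
Drop S4: the rest still cover every element — redundant.
Drop S5: the rest still cover every element — redundant.
Drop S6: the rest still cover every element — redundant.
4 redundant: S1, S4, S5, S6.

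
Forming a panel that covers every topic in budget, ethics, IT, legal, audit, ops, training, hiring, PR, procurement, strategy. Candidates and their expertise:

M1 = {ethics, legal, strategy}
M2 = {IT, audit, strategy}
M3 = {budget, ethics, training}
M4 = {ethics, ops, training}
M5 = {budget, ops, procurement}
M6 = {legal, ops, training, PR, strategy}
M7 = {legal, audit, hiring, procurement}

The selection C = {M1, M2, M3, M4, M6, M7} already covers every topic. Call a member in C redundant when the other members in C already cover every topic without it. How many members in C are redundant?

2

Drop M1: the rest still cover every topic — redundant.
Drop M2: IT uncovered — not redundant.
Drop M3: budget uncovered — not redundant.
Drop M4: the rest still cover every topic — redundant.
Drop M6: PR uncovered — not redundant.
Drop M7: hiring, procurement uncovered — not redundant.
2 redundant: M1, M4.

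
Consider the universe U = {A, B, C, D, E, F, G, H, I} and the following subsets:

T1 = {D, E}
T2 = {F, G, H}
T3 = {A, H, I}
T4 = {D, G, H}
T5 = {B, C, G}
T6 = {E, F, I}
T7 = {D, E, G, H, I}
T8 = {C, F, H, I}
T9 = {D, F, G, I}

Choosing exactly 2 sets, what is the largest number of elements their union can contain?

Choosing T5, T7 covers {B, C, D, E, G, H, I} — 7 elements.
No choice of 2 sets does better; here A, F are left uncovered.

7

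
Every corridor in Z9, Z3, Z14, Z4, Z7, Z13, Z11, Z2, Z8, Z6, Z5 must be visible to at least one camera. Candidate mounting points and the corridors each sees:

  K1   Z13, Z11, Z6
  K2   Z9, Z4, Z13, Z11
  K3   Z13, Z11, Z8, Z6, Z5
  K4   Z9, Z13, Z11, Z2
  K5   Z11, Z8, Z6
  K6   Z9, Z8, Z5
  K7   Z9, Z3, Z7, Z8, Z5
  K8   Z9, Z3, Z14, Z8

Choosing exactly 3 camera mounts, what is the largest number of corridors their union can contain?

9

Choosing K1, K2, K7 covers {Z9, Z3, Z4, Z7, Z13, Z11, Z8, Z6, Z5} — 9 corridors.
No choice of 3 camera mounts does better; here Z14, Z2 are left uncovered.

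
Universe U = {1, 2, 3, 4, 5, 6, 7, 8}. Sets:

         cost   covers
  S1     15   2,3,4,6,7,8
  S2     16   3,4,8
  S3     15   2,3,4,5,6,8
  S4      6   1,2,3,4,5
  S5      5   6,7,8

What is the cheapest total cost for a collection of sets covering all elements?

11

S4, S5 cover every element at cost 6 + 5 = 11.
Any cover uses at least 2 sets; among all covering selections none totals below 11.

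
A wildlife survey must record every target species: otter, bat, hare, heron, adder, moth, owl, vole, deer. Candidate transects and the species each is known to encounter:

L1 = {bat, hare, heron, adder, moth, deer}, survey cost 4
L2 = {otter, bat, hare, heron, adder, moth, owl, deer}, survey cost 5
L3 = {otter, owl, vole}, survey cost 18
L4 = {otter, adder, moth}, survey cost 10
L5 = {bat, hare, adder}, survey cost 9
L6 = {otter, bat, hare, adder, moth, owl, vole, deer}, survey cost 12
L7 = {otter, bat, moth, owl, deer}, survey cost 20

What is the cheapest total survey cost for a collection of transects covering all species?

L1, L6 cover every species at survey cost 4 + 12 = 16.
Any cover uses at least 2 transects; among all covering selections none totals below 16.
Greedy by coverage-per-survey cost would pick L2, L6 for 17 — worse than the optimum 16.

16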